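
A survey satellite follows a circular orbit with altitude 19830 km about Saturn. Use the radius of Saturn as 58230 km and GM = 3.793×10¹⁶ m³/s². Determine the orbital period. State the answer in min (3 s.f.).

T ≈ 371 min

r = 58230 + 19830 = 78060 km = 7.8060×10⁷ m.
Kepler's third law: T = 2π√(r³/μ) = 2π√((7.806×10⁷)³ / 3.793×10¹⁶).
r³/μ = 1.254×10⁷ s², so T = 2π × 3.541×10³ = 2.225×10⁴ s.
Converting: 2.225×10⁴ s ÷ 60.00 = 370.8 min.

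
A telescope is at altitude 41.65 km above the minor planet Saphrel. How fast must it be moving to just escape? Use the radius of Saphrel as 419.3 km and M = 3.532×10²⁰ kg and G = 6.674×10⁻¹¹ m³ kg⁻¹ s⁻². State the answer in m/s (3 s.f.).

μ = GM = 6.674×10⁻¹¹ × 3.532×10²⁰ = 2.357×10¹⁰ m³/s².
r = 419.3 + 41.65 = 460.95 km = 4.6095×10⁵ m.
Escape speed v_esc = √(2μ/r) = √(2 × 2.357×10¹⁰ / 4.610×10⁵) = √(1.023×10⁵) = 319.8 m/s.

v_esc ≈ 320 m/s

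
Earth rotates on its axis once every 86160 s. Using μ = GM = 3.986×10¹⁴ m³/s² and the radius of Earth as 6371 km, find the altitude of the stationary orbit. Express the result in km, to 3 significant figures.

h_sync ≈ 35800 km

A synchronous orbit has period T, so by Kepler's third law a = (μT²/4π²)^(1/3).
μT²/4π² = 3.986×10¹⁴ × (8.616×10⁴)² / 39.48 = 7.495×10²² m³.
a = 4.216×10⁷ m = 42163 km.
Altitude h = a − R = 42163 − 6371 = 35792 km.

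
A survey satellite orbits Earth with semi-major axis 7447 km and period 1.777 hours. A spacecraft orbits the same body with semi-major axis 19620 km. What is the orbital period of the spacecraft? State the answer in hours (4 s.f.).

T₂ ≈ 7.599 hours

Kepler's third law: T² ∝ a³, so T₂ = T₁ (a₂/a₁)^(3/2).
a₂/a₁ = 2.635, (a₂/a₁)^(3/2) = 4.276.
T₂ = 1.777 × 4.276 = 7.599 hours.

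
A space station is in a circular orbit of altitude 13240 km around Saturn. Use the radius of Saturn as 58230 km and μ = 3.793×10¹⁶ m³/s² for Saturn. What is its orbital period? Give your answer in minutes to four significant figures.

T ≈ 324.9 minutes

r = 58230 + 13240 = 71470 km = 7.1470×10⁷ m.
Kepler's third law: T = 2π√(r³/μ) = 2π√((7.147×10⁷)³ / 3.793×10¹⁶).
r³/μ = 9.625×10⁶ s², so T = 2π × 3.102×10³ = 1.949×10⁴ s.
Converting: 1.949×10⁴ s ÷ 60.00 = 324.9 minutes.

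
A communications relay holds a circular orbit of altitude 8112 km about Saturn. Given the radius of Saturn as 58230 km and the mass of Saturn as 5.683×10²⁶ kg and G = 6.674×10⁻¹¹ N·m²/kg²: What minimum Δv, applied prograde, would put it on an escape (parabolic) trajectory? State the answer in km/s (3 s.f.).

μ = GM = 6.674×10⁻¹¹ × 5.683×10²⁶ = 3.793×10¹⁶ m³/s².
r = 58230 + 8112 = 66342 km = 6.6342×10⁷ m.
Circular speed v_c = √(μ/r) = 23910 m/s.
Escape speed v_esc = √(2μ/r) = √2 × v_c = 33810 m/s.
Δv = v_esc − v_c = 9904 m/s = 9.904 km/s.

Δv ≈ 9.90 km/s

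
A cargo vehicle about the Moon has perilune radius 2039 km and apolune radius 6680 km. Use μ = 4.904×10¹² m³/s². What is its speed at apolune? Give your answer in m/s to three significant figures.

v ≈ 586 m/s

Semi-major axis a = (r_p + r_a)/2 = 4359.5 km = 4.360×10⁶ m.
Vis-viva: v² = μ(2/r − 1/a) = 4.904×10¹² × (2.994×10⁻⁷ − 2.294×10⁻⁷) = 3.434×10⁵ m²/s².
v = 586.0 m/s.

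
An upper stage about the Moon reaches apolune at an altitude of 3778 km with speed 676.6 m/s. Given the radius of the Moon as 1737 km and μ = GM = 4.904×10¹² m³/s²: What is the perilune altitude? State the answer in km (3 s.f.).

perilune altitude ≈ 175 km

r_a = 1737 + 3778 = 5515.0 km = 5.515×10⁶ m.
Specific energy ε = v²/2 − μ/r = -6.603×10⁵ J/kg, so a = −μ/(2ε) = 3.713×10⁶ m.
The apsides satisfy r_p + r_a = 2a, so the perilune radius is 2a − r_a = 1.912×10⁶ m = 1911.7 km.
Perilune altitude = 1911.7 − 1737 = 174.73 km.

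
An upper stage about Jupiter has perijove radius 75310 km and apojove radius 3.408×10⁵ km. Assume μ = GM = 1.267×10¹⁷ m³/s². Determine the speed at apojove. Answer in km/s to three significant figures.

Semi-major axis a = (r_p + r_a)/2 = 2.0806×10⁵ km = 2.081×10⁸ m.
Vis-viva: v² = μ(2/r − 1/a) = 1.267×10¹⁷ × (5.869×10⁻⁹ − 4.806×10⁻⁹) = 1.346×10⁸ m²/s².
v = 11600 m/s = 11.60 km/s.

v ≈ 11.6 km/s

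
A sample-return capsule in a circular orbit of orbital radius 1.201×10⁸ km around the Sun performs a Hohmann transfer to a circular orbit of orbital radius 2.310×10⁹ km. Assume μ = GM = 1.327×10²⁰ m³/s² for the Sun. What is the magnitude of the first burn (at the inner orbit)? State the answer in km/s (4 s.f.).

Δv ≈ 12.59 km/s

r₁ = 1.201×10⁸ km = 1.201×10¹¹ m.
r₂ = 2.310×10⁹ km = 2.310×10¹² m.
Transfer ellipse a_t = (r₁ + r₂)/2 = 1.215×10¹² m.
At r₁: circular v_c1 = √(μ/r₁) = 33240 m/s; transfer-perihelion v_p = √[μ(2/r₁ − 1/a_t)] = 45830 m/s.
Δv₁ = v_p − v_c1 = 12590 m/s.
= 12.59 km/s.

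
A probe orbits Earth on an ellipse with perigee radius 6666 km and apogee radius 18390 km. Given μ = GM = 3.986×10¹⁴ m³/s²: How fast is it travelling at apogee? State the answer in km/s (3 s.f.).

v ≈ 3.40 km/s

Semi-major axis a = (r_p + r_a)/2 = 12528 km = 1.253×10⁷ m.
Vis-viva: v² = μ(2/r − 1/a) = 3.986×10¹⁴ × (1.088×10⁻⁷ − 7.982×10⁻⁸) = 1.153×10⁷ m²/s².
v = 3396 m/s = 3.396 km/s.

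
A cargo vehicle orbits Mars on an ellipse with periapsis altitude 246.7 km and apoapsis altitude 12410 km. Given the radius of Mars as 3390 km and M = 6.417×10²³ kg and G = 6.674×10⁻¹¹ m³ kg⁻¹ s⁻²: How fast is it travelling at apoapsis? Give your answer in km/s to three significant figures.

v ≈ 1.01 km/s

μ = GM = 6.674×10⁻¹¹ × 6.417×10²³ = 4.283×10¹³ m³/s².
r_p = 3390 + 246.7 = 3636.7 km = 3.6367×10⁶ m.
r_a = 3390 + 12410 = 15800 km = 1.5800×10⁷ m.
Semi-major axis a = (r_p + r_a)/2 = 9718.4 km = 9.718×10⁶ m.
Vis-viva: v² = μ(2/r − 1/a) = 4.283×10¹³ × (1.266×10⁻⁷ − 1.029×10⁻⁷) = 1.014×10⁶ m²/s².
v = 1007 m/s = 1.007 km/s.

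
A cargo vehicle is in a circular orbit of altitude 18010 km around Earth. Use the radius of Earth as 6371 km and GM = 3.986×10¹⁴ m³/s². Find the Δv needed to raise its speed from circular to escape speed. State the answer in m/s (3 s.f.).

Δv ≈ 1670 m/s

r = 6371 + 18010 = 24381 km = 2.4381×10⁷ m.
Circular speed v_c = √(μ/r) = 4043 m/s.
Escape speed v_esc = √(2μ/r) = √2 × v_c = 5718 m/s.
Δv = v_esc − v_c = 1675 m/s.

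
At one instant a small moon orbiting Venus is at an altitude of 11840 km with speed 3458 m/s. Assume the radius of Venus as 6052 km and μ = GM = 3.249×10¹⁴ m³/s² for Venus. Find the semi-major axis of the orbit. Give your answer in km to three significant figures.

a ≈ 13300 km

r = 6052 + 11840 = 17892 km = 1.789×10⁷ m.
Specific orbital energy ε = v²/2 − μ/r = (3458)²/2 − 3.249×10¹⁴/1.789×10⁷ = -1.218×10⁷ J/kg.
Since ε = −μ/(2a), a = −μ/(2ε) = 1.334×10⁷ m = 13337 km.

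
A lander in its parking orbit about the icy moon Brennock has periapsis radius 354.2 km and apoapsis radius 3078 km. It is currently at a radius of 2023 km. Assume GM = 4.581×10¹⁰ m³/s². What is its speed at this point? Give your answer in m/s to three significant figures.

v ≈ 136 m/s

Semi-major axis a = (r_p + r_a)/2 = 1716.1 km = 1.716×10⁶ m.
Vis-viva: v² = μ(2/r − 1/a) = 4.581×10¹⁰ × (9.886×10⁻⁷ − 5.827×10⁻⁷) = 1.859×10⁴ m²/s².
v = 136.4 m/s.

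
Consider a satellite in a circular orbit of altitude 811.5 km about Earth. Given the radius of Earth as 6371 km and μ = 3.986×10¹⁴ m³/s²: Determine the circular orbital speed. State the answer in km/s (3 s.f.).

v ≈ 7.45 km/s

r = 6371 + 811.5 = 7182.5 km = 7.1825×10⁶ m.
For a circular orbit v = √(μ/r) = √(3.986×10¹⁴ / 7.182×10⁶) = √(5.550×10⁷) = 7450 m/s.
That is 7.450 km/s.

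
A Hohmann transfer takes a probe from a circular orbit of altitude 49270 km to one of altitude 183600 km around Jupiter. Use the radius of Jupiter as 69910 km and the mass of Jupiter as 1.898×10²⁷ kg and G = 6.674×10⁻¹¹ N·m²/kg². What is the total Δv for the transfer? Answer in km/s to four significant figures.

μ = GM = 6.674×10⁻¹¹ × 1.898×10²⁷ = 1.267×10¹⁷ m³/s².
r₁ = 69910 + 49270 = 119180 km = 1.1918×10⁸ m.
r₂ = 69910 + 183600 = 253510 km = 2.5351×10⁸ m.
Transfer ellipse a_t = (r₁ + r₂)/2 = 1.863×10⁸ m.
At r₁: circular v_c1 = √(μ/r₁) = 32600 m/s; transfer-perijove v_p = √[μ(2/r₁ − 1/a_t)] = 38030 m/s.
Δv₁ = v_p − v_c1 = 5424 m/s.
At r₂: circular v_c2 = √(μ/r₂) = 22350 m/s; transfer-apojove v_a = √[μ(2/r₂ − 1/a_t)] = 17880 m/s.
Δv₂ = v_c2 − v_a = 4477 m/s.
Total Δv = Δv₁ + Δv₂ = 9901 m/s = 9.901 km/s.

Δv_total ≈ 9.901 km/s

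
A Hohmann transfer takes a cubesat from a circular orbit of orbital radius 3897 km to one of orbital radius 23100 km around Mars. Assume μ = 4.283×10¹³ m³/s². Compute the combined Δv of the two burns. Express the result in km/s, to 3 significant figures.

Δv_total ≈ 1.65 km/s

r₁ = 3897 km = 3.897×10⁶ m.
r₂ = 23100 km = 2.310×10⁷ m.
Transfer ellipse a_t = (r₁ + r₂)/2 = 1.350×10⁷ m.
At r₁: circular v_c1 = √(μ/r₁) = 3315 m/s; transfer-periapsis v_p = √[μ(2/r₁ − 1/a_t)] = 4337 m/s.
Δv₁ = v_p − v_c1 = 1022 m/s.
At r₂: circular v_c2 = √(μ/r₂) = 1362 m/s; transfer-apoapsis v_a = √[μ(2/r₂ − 1/a_t)] = 731.6 m/s.
Δv₂ = v_c2 − v_a = 630.0 m/s.
Total Δv = Δv₁ + Δv₂ = 1652 m/s = 1.652 km/s.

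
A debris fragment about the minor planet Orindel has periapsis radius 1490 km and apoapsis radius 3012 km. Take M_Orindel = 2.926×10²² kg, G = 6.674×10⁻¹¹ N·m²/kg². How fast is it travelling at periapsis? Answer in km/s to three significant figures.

μ = GM = 6.674×10⁻¹¹ × 2.926×10²² = 1.953×10¹² m³/s².
Semi-major axis a = (r_p + r_a)/2 = 2251.0 km = 2.251×10⁶ m.
Vis-viva: v² = μ(2/r − 1/a) = 1.953×10¹² × (1.342×10⁻⁶ − 4.442×10⁻⁷) = 1.754×10⁶ m²/s².
v = 1324 m/s = 1.324 km/s.

v ≈ 1.32 km/s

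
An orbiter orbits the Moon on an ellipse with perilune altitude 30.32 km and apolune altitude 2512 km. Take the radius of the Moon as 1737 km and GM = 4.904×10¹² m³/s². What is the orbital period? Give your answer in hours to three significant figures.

T ≈ 4.11 hours

r_p = 1737 + 30.32 = 1767.3 km = 1.7673×10⁶ m.
r_a = 1737 + 2512 = 4249.0 km = 4.2490×10⁶ m.
Semi-major axis a = (r_p + r_a)/2 = (1767.3 + 4249.0)/2 = 3008.2 km = 3.008×10⁶ m.
By Kepler's third law T = 2π√(a³/μ) = 2π × 2.356×10³ = 1.480×10⁴ s.
= 4.112 hours.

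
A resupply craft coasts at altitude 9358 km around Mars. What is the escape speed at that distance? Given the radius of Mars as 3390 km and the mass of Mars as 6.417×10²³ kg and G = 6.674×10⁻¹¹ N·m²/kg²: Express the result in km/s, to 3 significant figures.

μ = GM = 6.674×10⁻¹¹ × 6.417×10²³ = 4.283×10¹³ m³/s².
r = 3390 + 9358 = 12748 km = 1.2748×10⁷ m.
Escape speed v_esc = √(2μ/r) = √(2 × 4.283×10¹³ / 1.275×10⁷) = √(6.719×10⁶) = 2592 m/s.
= 2.592 km/s.

v_esc ≈ 2.59 km/s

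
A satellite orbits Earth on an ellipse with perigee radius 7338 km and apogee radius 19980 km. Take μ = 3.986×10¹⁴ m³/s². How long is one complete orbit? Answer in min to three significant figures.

T ≈ 265 min

Semi-major axis a = (r_p + r_a)/2 = (7338.0 + 19980)/2 = 13659 km = 1.366×10⁷ m.
By Kepler's third law T = 2π√(a³/μ) = 2π × 2.528×10³ = 1.589×10⁴ s.
= 264.8 min.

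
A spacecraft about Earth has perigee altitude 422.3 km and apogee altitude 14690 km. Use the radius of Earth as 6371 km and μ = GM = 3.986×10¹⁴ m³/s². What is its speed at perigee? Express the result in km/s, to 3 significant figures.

r_p = 6371 + 422.3 = 6793.3 km = 6.7933×10⁶ m.
r_a = 6371 + 14690 = 21061 km = 2.1061×10⁷ m.
Semi-major axis a = (r_p + r_a)/2 = 13927 km = 1.393×10⁷ m.
Vis-viva: v² = μ(2/r − 1/a) = 3.986×10¹⁴ × (2.944×10⁻⁷ − 7.180×10⁻⁸) = 8.873×10⁷ m²/s².
v = 9420 m/s = 9.420 km/s.

v ≈ 9.42 km/s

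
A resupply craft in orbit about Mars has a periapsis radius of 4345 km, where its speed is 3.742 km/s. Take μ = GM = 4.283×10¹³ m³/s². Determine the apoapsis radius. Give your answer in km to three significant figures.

apoapsis radius ≈ 10700 km

r_p = 4.345×10⁶ m.
Specific energy ε = v²/2 − μ/r = -2.856×10⁶ J/kg, so a = −μ/(2ε) = 7.498×10⁶ m.
The apsides satisfy r_p + r_a = 2a, so the apoapsis radius is 2a − r_p = 1.065×10⁷ m = 10651 km.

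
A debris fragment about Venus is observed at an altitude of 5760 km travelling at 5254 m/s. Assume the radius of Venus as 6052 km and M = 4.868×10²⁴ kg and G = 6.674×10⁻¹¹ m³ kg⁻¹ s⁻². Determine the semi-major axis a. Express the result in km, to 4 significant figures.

μ = GM = 6.674×10⁻¹¹ × 4.868×10²⁴ = 3.249×10¹⁴ m³/s².
r = 6052 + 5760 = 11812 km = 1.181×10⁷ m.
Vis-viva rearranged: 1/a = 2/r − v²/μ = 1.693×10⁻⁷ − 8.497×10⁻⁸ = 8.435×10⁻⁸ m⁻¹.
a = 1.185×10⁷ m = 11855 km.

a ≈ 11850 km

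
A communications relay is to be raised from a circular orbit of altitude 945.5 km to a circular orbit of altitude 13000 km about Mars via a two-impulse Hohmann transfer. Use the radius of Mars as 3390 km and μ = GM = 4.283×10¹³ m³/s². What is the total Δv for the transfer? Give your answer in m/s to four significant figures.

Δv_total ≈ 1381 m/s

r₁ = 3390 + 945.5 = 4335.5 km = 4.3355×10⁶ m.
r₂ = 3390 + 13000 = 16390 km = 1.6390×10⁷ m.
Transfer ellipse a_t = (r₁ + r₂)/2 = 1.036×10⁷ m.
At r₁: circular v_c1 = √(μ/r₁) = 3143 m/s; transfer-periapsis v_p = √[μ(2/r₁ − 1/a_t)] = 3953 m/s.
Δv₁ = v_p − v_c1 = 809.7 m/s.
At r₂: circular v_c2 = √(μ/r₂) = 1617 m/s; transfer-apoapsis v_a = √[μ(2/r₂ − 1/a_t)] = 1046 m/s.
Δv₂ = v_c2 − v_a = 570.9 m/s.
Total Δv = Δv₁ + Δv₂ = 1381 m/s.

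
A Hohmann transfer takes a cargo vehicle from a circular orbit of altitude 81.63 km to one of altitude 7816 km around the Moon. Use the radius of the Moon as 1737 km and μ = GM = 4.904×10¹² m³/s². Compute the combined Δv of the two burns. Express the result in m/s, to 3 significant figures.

Δv_total ≈ 798 m/s

r₁ = 1737 + 81.63 = 1818.6 km = 1.8186×10⁶ m.
r₂ = 1737 + 7816 = 9553.0 km = 9.5530×10⁶ m.
Transfer ellipse a_t = (r₁ + r₂)/2 = 5.686×10⁶ m.
At r₁: circular v_c1 = √(μ/r₁) = 1642 m/s; transfer-perilune v_p = √[μ(2/r₁ − 1/a_t)] = 2129 m/s.
Δv₁ = v_p − v_c1 = 486.4 m/s.
At r₂: circular v_c2 = √(μ/r₂) = 716.5 m/s; transfer-apolune v_a = √[μ(2/r₂ − 1/a_t)] = 405.2 m/s.
Δv₂ = v_c2 − v_a = 311.3 m/s.
Total Δv = Δv₁ + Δv₂ = 797.7 m/s.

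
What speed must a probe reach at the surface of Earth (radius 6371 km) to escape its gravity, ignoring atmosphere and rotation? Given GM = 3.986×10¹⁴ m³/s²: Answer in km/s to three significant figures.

v_esc ≈ 11.2 km/s

r = R = 6.371×10⁶ m.
Escape speed v_esc = √(2μ/r) = √(2 × 3.986×10¹⁴ / 6.371×10⁶) = √(1.251×10⁸) = 11190 m/s.
= 11.19 km/s.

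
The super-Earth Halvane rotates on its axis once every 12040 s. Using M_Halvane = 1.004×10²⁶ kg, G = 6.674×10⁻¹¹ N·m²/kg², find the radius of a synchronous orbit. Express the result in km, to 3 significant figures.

r_sync ≈ 29100 km

μ = GM = 6.674×10⁻¹¹ × 1.004×10²⁶ = 6.701×10¹⁵ m³/s².
A synchronous orbit has period T, so by Kepler's third law a = (μT²/4π²)^(1/3).
μT²/4π² = 6.701×10¹⁵ × (1.204×10⁴)² / 39.48 = 2.460×10²² m³.
a = 2.909×10⁷ m = 29085 km.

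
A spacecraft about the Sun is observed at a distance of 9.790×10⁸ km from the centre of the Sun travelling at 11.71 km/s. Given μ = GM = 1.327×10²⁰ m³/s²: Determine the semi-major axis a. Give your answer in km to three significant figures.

a ≈ 9.91×10⁸ km

r = 9.790×10¹¹ m.
Vis-viva rearranged: 1/a = 2/r − v²/μ = 2.043×10⁻¹² − 1.033×10⁻¹² = 1.010×10⁻¹² m⁻¹.
a = 9.905×10¹¹ m = 9.9053×10⁸ km.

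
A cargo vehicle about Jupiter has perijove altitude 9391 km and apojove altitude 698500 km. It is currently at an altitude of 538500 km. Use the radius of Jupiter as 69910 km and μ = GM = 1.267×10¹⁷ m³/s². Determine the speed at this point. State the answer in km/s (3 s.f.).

r_p = 69910 + 9391 = 79301 km = 7.9301×10⁷ m.
r_a = 69910 + 698500 = 768410 km = 7.6841×10⁸ m.
r = 69910 + 538500 = 6.0841×10⁵ km = 6.084×10⁸ m.
Semi-major axis a = (r_p + r_a)/2 = 4.2386×10⁵ km = 4.239×10⁸ m.
Vis-viva: v² = μ(2/r − 1/a) = 1.267×10¹⁷ × (3.287×10⁻⁹ − 2.359×10⁻⁹) = 1.176×10⁸ m²/s².
v = 10840 m/s = 10.84 km/s.

v ≈ 10.8 km/s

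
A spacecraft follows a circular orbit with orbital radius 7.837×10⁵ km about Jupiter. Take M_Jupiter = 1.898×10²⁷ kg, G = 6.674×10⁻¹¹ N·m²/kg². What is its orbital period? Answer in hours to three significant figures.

T ≈ 108 hours

μ = GM = 6.674×10⁻¹¹ × 1.898×10²⁷ = 1.267×10¹⁷ m³/s².
r = 7.837×10⁵ km = 7.837×10⁸ m.
Kepler's third law: T = 2π√(r³/μ) = 2π√((7.837×10⁸)³ / 1.267×10¹⁷).
r³/μ = 3.800×10⁹ s², so T = 2π × 6.164×10⁴ = 3.873×10⁵ s.
Converting: 3.873×10⁵ s ÷ 3600 = 107.6 hours.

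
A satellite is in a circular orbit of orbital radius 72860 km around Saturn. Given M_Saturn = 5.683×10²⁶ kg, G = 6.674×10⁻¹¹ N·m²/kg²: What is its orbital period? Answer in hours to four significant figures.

T ≈ 5.574 hours

μ = GM = 6.674×10⁻¹¹ × 5.683×10²⁶ = 3.793×10¹⁶ m³/s².
r = 72860 km = 7.286×10⁷ m.
Kepler's third law: T = 2π√(r³/μ) = 2π√((7.286×10⁷)³ / 3.793×10¹⁶).
r³/μ = 1.020×10⁷ s², so T = 2π × 3.193×10³ = 2.006×10⁴ s.
Converting: 2.006×10⁴ s ÷ 3600 = 5.574 hours.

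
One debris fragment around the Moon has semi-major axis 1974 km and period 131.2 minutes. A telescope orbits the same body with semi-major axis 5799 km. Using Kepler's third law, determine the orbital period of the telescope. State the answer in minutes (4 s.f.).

Kepler's third law: T² ∝ a³, so T₂ = T₁ (a₂/a₁)^(3/2).
a₂/a₁ = 2.938, (a₂/a₁)^(3/2) = 5.035.
T₂ = 131.2 × 5.035 = 660.6 minutes.

T₂ ≈ 660.6 minutes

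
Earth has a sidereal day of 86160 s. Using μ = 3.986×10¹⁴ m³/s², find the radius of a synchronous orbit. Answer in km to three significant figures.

r_sync ≈ 42200 km

A synchronous orbit has period T, so by Kepler's third law a = (μT²/4π²)^(1/3).
μT²/4π² = 3.986×10¹⁴ × (8.616×10⁴)² / 39.48 = 7.495×10²² m³.
a = 4.216×10⁷ m = 42163 km.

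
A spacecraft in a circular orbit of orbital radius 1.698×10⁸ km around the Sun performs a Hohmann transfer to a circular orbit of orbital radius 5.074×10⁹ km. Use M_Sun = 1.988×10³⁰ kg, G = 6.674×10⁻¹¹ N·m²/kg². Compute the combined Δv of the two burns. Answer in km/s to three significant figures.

Δv_total ≈ 14.7 km/s

μ = GM = 6.674×10⁻¹¹ × 1.988×10³⁰ = 1.327×10²⁰ m³/s².
r₁ = 1.698×10⁸ km = 1.698×10¹¹ m.
r₂ = 5.074×10⁹ km = 5.074×10¹² m.
Transfer ellipse a_t = (r₁ + r₂)/2 = 2.622×10¹² m.
At r₁: circular v_c1 = √(μ/r₁) = 27950 m/s; transfer-perihelion v_p = √[μ(2/r₁ − 1/a_t)] = 38890 m/s.
Δv₁ = v_p − v_c1 = 10930 m/s.
At r₂: circular v_c2 = √(μ/r₂) = 5114 m/s; transfer-aphelion v_a = √[μ(2/r₂ − 1/a_t)] = 1301 m/s.
Δv₂ = v_c2 − v_a = 3812 m/s.
Total Δv = Δv₁ + Δv₂ = 14750 m/s = 14.75 km/s.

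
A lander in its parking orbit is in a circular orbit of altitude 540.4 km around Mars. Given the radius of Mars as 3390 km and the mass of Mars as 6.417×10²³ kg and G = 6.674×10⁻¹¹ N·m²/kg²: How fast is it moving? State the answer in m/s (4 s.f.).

μ = GM = 6.674×10⁻¹¹ × 6.417×10²³ = 4.283×10¹³ m³/s².
r = 3390 + 540.4 = 3930.4 km = 3.9304×10⁶ m.
For a circular orbit v = √(μ/r) = √(4.283×10¹³ / 3.930×10⁶) = √(1.090×10⁷) = 3301 m/s.

v ≈ 3301 m/s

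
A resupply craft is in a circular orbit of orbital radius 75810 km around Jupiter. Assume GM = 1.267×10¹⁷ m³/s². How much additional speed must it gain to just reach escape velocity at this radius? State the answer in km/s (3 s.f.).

r = 75810 km = 7.581×10⁷ m.
Circular speed v_c = √(μ/r) = 40880 m/s.
Escape speed v_esc = √(2μ/r) = √2 × v_c = 57810 m/s.
Δv = v_esc − v_c = 16930 m/s = 16.93 km/s.

Δv ≈ 16.9 km/s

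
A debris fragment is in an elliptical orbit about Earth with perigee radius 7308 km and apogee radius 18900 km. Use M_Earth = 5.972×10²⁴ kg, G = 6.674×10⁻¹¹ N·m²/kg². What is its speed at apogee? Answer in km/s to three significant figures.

μ = GM = 6.674×10⁻¹¹ × 5.972×10²⁴ = 3.986×10¹⁴ m³/s².
Semi-major axis a = (r_p + r_a)/2 = 13104 km = 1.310×10⁷ m.
Vis-viva: v² = μ(2/r − 1/a) = 3.986×10¹⁴ × (1.058×10⁻⁷ − 7.631×10⁻⁸) = 1.176×10⁷ m²/s².
v = 3429 m/s = 3.429 km/s.

v ≈ 3.43 km/s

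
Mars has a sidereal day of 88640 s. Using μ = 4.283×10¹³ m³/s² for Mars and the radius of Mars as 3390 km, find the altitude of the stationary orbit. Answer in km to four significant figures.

A synchronous orbit has period T, so by Kepler's third law a = (μT²/4π²)^(1/3).
μT²/4π² = 4.283×10¹³ × (8.864×10⁴)² / 39.48 = 8.524×10²¹ m³.
a = 2.043×10⁷ m = 20428 km.
Altitude h = a − R = 20428 − 3390 = 17038 km.

h_sync ≈ 17040 km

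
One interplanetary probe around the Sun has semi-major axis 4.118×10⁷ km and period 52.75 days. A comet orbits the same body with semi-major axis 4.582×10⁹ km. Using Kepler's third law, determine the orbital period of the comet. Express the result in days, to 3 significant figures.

Kepler's third law: T² ∝ a³, so T₂ = T₁ (a₂/a₁)^(3/2).
a₂/a₁ = 111.3, (a₂/a₁)^(3/2) = 1174.
T₂ = 52.75 × 1174 = 61910 days.

T₂ ≈ 61900 days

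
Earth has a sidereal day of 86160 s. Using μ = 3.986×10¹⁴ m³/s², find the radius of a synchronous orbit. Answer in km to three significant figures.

r_sync ≈ 42200 km

A synchronous orbit has period T, so by Kepler's third law a = (μT²/4π²)^(1/3).
μT²/4π² = 3.986×10¹⁴ × (8.616×10⁴)² / 39.48 = 7.495×10²² m³.
a = 4.216×10⁷ m = 42163 km.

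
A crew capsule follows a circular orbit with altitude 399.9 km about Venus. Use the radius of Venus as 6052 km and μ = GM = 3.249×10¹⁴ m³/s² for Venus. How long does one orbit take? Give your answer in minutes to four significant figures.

r = 6052 + 399.9 = 6451.9 km = 6.4519×10⁶ m.
Kepler's third law: T = 2π√(r³/μ) = 2π√((6.452×10⁶)³ / 3.249×10¹⁴).
r³/μ = 8.266×10⁵ s², so T = 2π × 9.092×10² = 5.713×10³ s.
Converting: 5.713×10³ s ÷ 60.00 = 95.21 minutes.

T ≈ 95.21 minutes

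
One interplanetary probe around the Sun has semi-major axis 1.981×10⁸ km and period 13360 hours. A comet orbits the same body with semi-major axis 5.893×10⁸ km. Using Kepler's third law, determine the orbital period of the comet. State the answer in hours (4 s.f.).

Kepler's third law: T² ∝ a³, so T₂ = T₁ (a₂/a₁)^(3/2).
a₂/a₁ = 2.975, (a₂/a₁)^(3/2) = 5.131.
T₂ = 13360 × 5.131 = 68550 hours.

T₂ ≈ 68550 hours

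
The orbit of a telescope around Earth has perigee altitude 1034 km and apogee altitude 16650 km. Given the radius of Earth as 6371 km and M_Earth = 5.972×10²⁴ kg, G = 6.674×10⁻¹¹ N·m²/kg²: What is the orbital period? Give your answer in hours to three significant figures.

T ≈ 5.19 hours

μ = GM = 6.674×10⁻¹¹ × 5.972×10²⁴ = 3.986×10¹⁴ m³/s².
r_p = 6371 + 1034 = 7405.0 km = 7.4050×10⁶ m.
r_a = 6371 + 16650 = 23021 km = 2.3021×10⁷ m.
Semi-major axis a = (r_p + r_a)/2 = (7405.0 + 23021)/2 = 15213 km = 1.521×10⁷ m.
By Kepler's third law T = 2π√(a³/μ) = 2π × 2.972×10³ = 1.867×10⁴ s.
= 5.187 hours.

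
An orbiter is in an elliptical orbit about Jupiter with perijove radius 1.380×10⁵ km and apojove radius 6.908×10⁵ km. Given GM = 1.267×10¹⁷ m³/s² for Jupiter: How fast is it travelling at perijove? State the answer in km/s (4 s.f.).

v ≈ 39.12 km/s

Semi-major axis a = (r_p + r_a)/2 = 4.1440×10⁵ km = 4.144×10⁸ m.
Vis-viva: v² = μ(2/r − 1/a) = 1.267×10¹⁷ × (1.449×10⁻⁸ − 2.413×10⁻⁹) = 1.530×10⁹ m²/s².
v = 39120 m/s = 39.12 km/s.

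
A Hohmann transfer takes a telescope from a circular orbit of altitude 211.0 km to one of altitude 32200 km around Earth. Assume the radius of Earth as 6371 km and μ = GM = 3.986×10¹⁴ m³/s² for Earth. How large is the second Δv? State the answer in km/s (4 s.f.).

r₁ = 6371 + 211.0 = 6582.0 km = 6.5820×10⁶ m.
r₂ = 6371 + 32200 = 38571 km = 3.8571×10⁷ m.
Transfer ellipse a_t = (r₁ + r₂)/2 = 2.258×10⁷ m.
At r₁: circular v_c1 = √(μ/r₁) = 7782 m/s; transfer-perigee v_p = √[μ(2/r₁ − 1/a_t)] = 10170 m/s.
At r₂: circular v_c2 = √(μ/r₂) = 3215 m/s; transfer-apogee v_a = √[μ(2/r₂ − 1/a_t)] = 1736 m/s.
Δv₂ = v_c2 − v_a = 1479 m/s.
= 1.479 km/s.

Δv ≈ 1.479 km/s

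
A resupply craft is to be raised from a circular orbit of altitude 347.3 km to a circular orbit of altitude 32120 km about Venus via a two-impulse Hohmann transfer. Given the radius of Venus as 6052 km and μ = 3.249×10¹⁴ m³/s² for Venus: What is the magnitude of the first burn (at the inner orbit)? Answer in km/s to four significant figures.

r₁ = 6052 + 347.3 = 6399.3 km = 6.3993×10⁶ m.
r₂ = 6052 + 32120 = 38172 km = 3.8172×10⁷ m.
Transfer ellipse a_t = (r₁ + r₂)/2 = 2.229×10⁷ m.
At r₁: circular v_c1 = √(μ/r₁) = 7125 m/s; transfer-periapsis v_p = √[μ(2/r₁ − 1/a_t)] = 9325 m/s.
Δv₁ = v_p − v_c1 = 2200 m/s.
= 2.200 km/s.

Δv ≈ 2.200 km/s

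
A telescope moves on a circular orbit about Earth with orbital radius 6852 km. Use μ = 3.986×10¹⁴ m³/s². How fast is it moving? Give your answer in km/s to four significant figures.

r = 6852 km = 6.852×10⁶ m.
For a circular orbit v = √(μ/r) = √(3.986×10¹⁴ / 6.852×10⁶) = √(5.817×10⁷) = 7627 m/s.
That is 7.627 km/s.

v ≈ 7.627 km/s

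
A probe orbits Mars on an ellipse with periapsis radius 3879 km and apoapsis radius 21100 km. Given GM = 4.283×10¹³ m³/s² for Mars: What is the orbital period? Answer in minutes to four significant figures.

Semi-major axis a = (r_p + r_a)/2 = (3879.0 + 21100)/2 = 12490 km = 1.249×10⁷ m.
By Kepler's third law T = 2π√(a³/μ) = 2π × 6.744×10³ = 4.238×10⁴ s.
= 706.3 minutes.

T ≈ 706.3 minutes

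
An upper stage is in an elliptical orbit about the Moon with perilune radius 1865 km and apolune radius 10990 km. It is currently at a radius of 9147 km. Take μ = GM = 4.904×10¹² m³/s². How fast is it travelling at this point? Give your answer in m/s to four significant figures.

Semi-major axis a = (r_p + r_a)/2 = 6427.5 km = 6.428×10⁶ m.
Vis-viva: v² = μ(2/r − 1/a) = 4.904×10¹² × (2.187×10⁻⁷ − 1.556×10⁻⁷) = 3.093×10⁵ m²/s².
v = 556.1 m/s.

v ≈ 556.1 m/s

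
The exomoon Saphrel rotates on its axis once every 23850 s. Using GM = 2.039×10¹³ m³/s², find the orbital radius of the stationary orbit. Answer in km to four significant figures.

A synchronous orbit has period T, so by Kepler's third law a = (μT²/4π²)^(1/3).
μT²/4π² = 2.039×10¹³ × (2.385×10⁴)² / 39.48 = 2.938×10²⁰ m³.
a = 6.648×10⁶ m = 6647.8 km.

r_sync ≈ 6648 km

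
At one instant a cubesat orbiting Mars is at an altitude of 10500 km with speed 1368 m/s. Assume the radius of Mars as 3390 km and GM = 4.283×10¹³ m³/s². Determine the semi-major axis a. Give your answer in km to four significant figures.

a ≈ 9971 km

r = 3390 + 10500 = 13890 km = 1.389×10⁷ m.
Specific orbital energy ε = v²/2 − μ/r = (1368)²/2 − 4.283×10¹³/1.389×10⁷ = -2.148×10⁶ J/kg.
Since ε = −μ/(2a), a = −μ/(2ε) = 9.971×10⁶ m = 9970.7 km.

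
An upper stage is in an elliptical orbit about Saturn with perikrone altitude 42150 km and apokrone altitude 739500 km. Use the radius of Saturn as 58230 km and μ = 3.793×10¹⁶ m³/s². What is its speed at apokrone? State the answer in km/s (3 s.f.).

r_p = 58230 + 42150 = 100380 km = 1.0038×10⁸ m.
r_a = 58230 + 739500 = 797730 km = 7.9773×10⁸ m.
Semi-major axis a = (r_p + r_a)/2 = 4.4906×10⁵ km = 4.491×10⁸ m.
Vis-viva: v² = μ(2/r − 1/a) = 3.793×10¹⁶ × (2.507×10⁻⁹ − 2.227×10⁻⁹) = 1.063×10⁷ m²/s².
v = 3260 m/s = 3.260 km/s.

v ≈ 3.26 km/s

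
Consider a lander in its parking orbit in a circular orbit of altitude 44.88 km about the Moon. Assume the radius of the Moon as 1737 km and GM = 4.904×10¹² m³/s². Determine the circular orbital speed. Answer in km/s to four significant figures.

r = 1737 + 44.88 = 1781.9 km = 1.7819×10⁶ m.
For a circular orbit v = √(μ/r) = √(4.904×10¹² / 1.782×10⁶) = √(2.752×10⁶) = 1659 m/s.
That is 1.659 km/s.

v ≈ 1.659 km/s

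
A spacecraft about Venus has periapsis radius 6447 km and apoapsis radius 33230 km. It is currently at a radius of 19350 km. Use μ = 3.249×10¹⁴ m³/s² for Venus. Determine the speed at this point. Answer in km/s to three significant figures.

Semi-major axis a = (r_p + r_a)/2 = 19838 km = 1.984×10⁷ m.
Vis-viva: v² = μ(2/r − 1/a) = 3.249×10¹⁴ × (1.034×10⁻⁷ − 5.041×10⁻⁸) = 1.720×10⁷ m²/s².
v = 4148 m/s = 4.148 km/s.

v ≈ 4.15 km/s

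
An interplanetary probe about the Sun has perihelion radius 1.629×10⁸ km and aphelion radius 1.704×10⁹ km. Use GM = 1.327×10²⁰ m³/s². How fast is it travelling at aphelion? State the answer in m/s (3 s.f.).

Semi-major axis a = (r_p + r_a)/2 = 9.3345×10⁸ km = 9.334×10¹¹ m.
Vis-viva: v² = μ(2/r − 1/a) = 1.327×10²⁰ × (1.174×10⁻¹² − 1.071×10⁻¹²) = 1.359×10⁷ m²/s².
v = 3687 m/s.

v ≈ 3690 m/s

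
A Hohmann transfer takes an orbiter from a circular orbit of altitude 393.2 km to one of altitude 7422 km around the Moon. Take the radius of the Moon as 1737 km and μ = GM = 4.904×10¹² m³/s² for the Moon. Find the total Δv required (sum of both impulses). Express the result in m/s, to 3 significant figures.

r₁ = 1737 + 393.2 = 2130.2 km = 2.1302×10⁶ m.
r₂ = 1737 + 7422 = 9159.0 km = 9.1590×10⁶ m.
Transfer ellipse a_t = (r₁ + r₂)/2 = 5.645×10⁶ m.
At r₁: circular v_c1 = √(μ/r₁) = 1517 m/s; transfer-perilune v_p = √[μ(2/r₁ − 1/a_t)] = 1933 m/s.
Δv₁ = v_p − v_c1 = 415.5 m/s.
At r₂: circular v_c2 = √(μ/r₂) = 731.7 m/s; transfer-apolune v_a = √[μ(2/r₂ − 1/a_t)] = 449.5 m/s.
Δv₂ = v_c2 − v_a = 282.2 m/s.
Total Δv = Δv₁ + Δv₂ = 697.7 m/s.

Δv_total ≈ 698 m/s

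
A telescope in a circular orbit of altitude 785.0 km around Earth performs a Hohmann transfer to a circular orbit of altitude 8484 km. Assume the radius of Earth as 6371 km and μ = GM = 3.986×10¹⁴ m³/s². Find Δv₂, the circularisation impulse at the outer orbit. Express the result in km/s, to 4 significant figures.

Δv ≈ 1.003 km/s

r₁ = 6371 + 785.0 = 7156.0 km = 7.1560×10⁶ m.
r₂ = 6371 + 8484 = 14855 km = 1.4855×10⁷ m.
Transfer ellipse a_t = (r₁ + r₂)/2 = 1.101×10⁷ m.
At r₁: circular v_c1 = √(μ/r₁) = 7463 m/s; transfer-perigee v_p = √[μ(2/r₁ − 1/a_t)] = 8671 m/s.
At r₂: circular v_c2 = √(μ/r₂) = 5180 m/s; transfer-apogee v_a = √[μ(2/r₂ − 1/a_t)] = 4177 m/s.
Δv₂ = v_c2 − v_a = 1003 m/s.
= 1.003 km/s.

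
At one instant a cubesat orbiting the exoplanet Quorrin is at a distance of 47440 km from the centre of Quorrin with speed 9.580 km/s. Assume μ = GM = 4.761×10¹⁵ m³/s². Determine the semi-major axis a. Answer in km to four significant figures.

r = 4.744×10⁷ m.
Specific orbital energy ε = v²/2 − μ/r = (9580)²/2 − 4.761×10¹⁵/4.744×10⁷ = -5.447×10⁷ J/kg.
Since ε = −μ/(2a), a = −μ/(2ε) = 4.370×10⁷ m = 43703 km.

a ≈ 43700 km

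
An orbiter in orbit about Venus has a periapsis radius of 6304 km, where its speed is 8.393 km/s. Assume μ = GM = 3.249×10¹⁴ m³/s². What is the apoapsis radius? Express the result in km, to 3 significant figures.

r_p = 6.304×10⁶ m.
Specific energy ε = v²/2 − μ/r = -1.632×10⁷ J/kg, so a = −μ/(2ε) = 9.956×10⁶ m.
The apsides satisfy r_p + r_a = 2a, so the apoapsis radius is 2a − r_p = 1.361×10⁷ m = 13607 km.

apoapsis radius ≈ 13600 km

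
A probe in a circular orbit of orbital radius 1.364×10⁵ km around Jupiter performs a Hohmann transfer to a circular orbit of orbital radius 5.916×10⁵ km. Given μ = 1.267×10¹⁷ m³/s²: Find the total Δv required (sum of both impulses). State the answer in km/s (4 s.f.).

Δv_total ≈ 14.05 km/s

r₁ = 1.364×10⁵ km = 1.364×10⁸ m.
r₂ = 5.916×10⁵ km = 5.916×10⁸ m.
Transfer ellipse a_t = (r₁ + r₂)/2 = 3.640×10⁸ m.
At r₁: circular v_c1 = √(μ/r₁) = 30480 m/s; transfer-perijove v_p = √[μ(2/r₁ − 1/a_t)] = 38850 m/s.
Δv₁ = v_p − v_c1 = 8377 m/s.
At r₂: circular v_c2 = √(μ/r₂) = 14630 m/s; transfer-apojove v_a = √[μ(2/r₂ − 1/a_t)] = 8958 m/s.
Δv₂ = v_c2 − v_a = 5676 m/s.
Total Δv = Δv₁ + Δv₂ = 14050 m/s = 14.05 km/s.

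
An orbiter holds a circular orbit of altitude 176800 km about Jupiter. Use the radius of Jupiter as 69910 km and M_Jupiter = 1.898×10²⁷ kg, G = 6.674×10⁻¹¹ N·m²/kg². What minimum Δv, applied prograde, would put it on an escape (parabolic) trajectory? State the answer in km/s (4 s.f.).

Δv ≈ 9.386 km/s

μ = GM = 6.674×10⁻¹¹ × 1.898×10²⁷ = 1.267×10¹⁷ m³/s².
r = 69910 + 176800 = 246710 km = 2.4671×10⁸ m.
Circular speed v_c = √(μ/r) = 22660 m/s.
Escape speed v_esc = √(2μ/r) = √2 × v_c = 32050 m/s.
Δv = v_esc − v_c = 9386 m/s = 9.386 km/s.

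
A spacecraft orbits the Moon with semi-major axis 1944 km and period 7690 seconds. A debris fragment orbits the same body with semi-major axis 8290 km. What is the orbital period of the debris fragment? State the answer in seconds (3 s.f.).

Kepler's third law: T² ∝ a³, so T₂ = T₁ (a₂/a₁)^(3/2).
a₂/a₁ = 4.264, (a₂/a₁)^(3/2) = 8.806.
T₂ = 7690 × 8.806 = 67720 seconds.

T₂ ≈ 67700 seconds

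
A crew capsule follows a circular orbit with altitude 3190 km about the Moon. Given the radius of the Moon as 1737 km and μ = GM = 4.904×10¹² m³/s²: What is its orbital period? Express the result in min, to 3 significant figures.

r = 1737 + 3190 = 4927.0 km = 4.9270×10⁶ m.
Kepler's third law: T = 2π√(r³/μ) = 2π√((4.927×10⁶)³ / 4.904×10¹²).
r³/μ = 2.439×10⁷ s², so T = 2π × 4.939×10³ = 3.103×10⁴ s.
Converting: 3.103×10⁴ s ÷ 60.00 = 517.2 min.

T ≈ 517 min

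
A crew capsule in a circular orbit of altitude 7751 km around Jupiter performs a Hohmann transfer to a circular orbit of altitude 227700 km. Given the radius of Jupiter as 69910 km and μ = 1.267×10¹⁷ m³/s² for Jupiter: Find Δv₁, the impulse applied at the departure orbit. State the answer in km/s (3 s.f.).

Δv ≈ 10.5 km/s

r₁ = 69910 + 7751 = 77661 km = 7.7661×10⁷ m.
r₂ = 69910 + 227700 = 297610 km = 2.9761×10⁸ m.
Transfer ellipse a_t = (r₁ + r₂)/2 = 1.876×10⁸ m.
At r₁: circular v_c1 = √(μ/r₁) = 40390 m/s; transfer-perijove v_p = √[μ(2/r₁ − 1/a_t)] = 50870 m/s.
Δv₁ = v_p − v_c1 = 10480 m/s.
= 10.48 km/s.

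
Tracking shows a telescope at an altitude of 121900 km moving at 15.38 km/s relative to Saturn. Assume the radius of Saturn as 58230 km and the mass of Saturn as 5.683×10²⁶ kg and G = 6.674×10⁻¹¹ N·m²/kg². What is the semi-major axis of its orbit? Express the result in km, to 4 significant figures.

a ≈ 2.055×10⁵ km

μ = GM = 6.674×10⁻¹¹ × 5.683×10²⁶ = 3.793×10¹⁶ m³/s².
r = 58230 + 121900 = 1.8013×10⁵ km = 1.801×10⁸ m.
Vis-viva rearranged: 1/a = 2/r − v²/μ = 1.110×10⁻⁸ − 6.237×10⁻⁹ = 4.866×10⁻⁹ m⁻¹.
a = 2.055×10⁸ m = 2.0549×10⁵ km.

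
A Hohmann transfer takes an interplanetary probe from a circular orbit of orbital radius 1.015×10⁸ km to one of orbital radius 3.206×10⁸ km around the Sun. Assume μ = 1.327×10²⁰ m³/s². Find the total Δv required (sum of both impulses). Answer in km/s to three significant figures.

Δv_total ≈ 14.6 km/s

r₁ = 1.015×10⁸ km = 1.015×10¹¹ m.
r₂ = 3.206×10⁸ km = 3.206×10¹¹ m.
Transfer ellipse a_t = (r₁ + r₂)/2 = 2.110×10¹¹ m.
At r₁: circular v_c1 = √(μ/r₁) = 36160 m/s; transfer-perihelion v_p = √[μ(2/r₁ − 1/a_t)] = 44560 m/s.
Δv₁ = v_p − v_c1 = 8407 m/s.
At r₂: circular v_c2 = √(μ/r₂) = 20340 m/s; transfer-aphelion v_a = √[μ(2/r₂ − 1/a_t)] = 14110 m/s.
Δv₂ = v_c2 − v_a = 6236 m/s.
Total Δv = Δv₁ + Δv₂ = 14640 m/s = 14.64 km/s.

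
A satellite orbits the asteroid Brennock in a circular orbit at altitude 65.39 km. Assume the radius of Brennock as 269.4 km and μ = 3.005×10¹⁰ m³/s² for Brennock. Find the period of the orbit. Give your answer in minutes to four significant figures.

r = 269.4 + 65.39 = 334.79 km = 3.3479×10⁵ m.
Kepler's third law: T = 2π√(r³/μ) = 2π√((3.348×10⁵)³ / 3.005×10¹⁰).
r³/μ = 1.249×10⁶ s², so T = 2π × 1.117×10³ = 7.021×10³ s.
Converting: 7.021×10³ s ÷ 60.00 = 117.0 minutes.

T ≈ 117.0 minutes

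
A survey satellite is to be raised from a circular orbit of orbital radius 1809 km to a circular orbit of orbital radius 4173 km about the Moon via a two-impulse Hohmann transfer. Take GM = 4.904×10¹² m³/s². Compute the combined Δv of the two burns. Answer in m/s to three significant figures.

Δv_total ≈ 539 m/s

r₁ = 1809 km = 1.809×10⁶ m.
r₂ = 4173 km = 4.173×10⁶ m.
Transfer ellipse a_t = (r₁ + r₂)/2 = 2.991×10⁶ m.
At r₁: circular v_c1 = √(μ/r₁) = 1646 m/s; transfer-perilune v_p = √[μ(2/r₁ − 1/a_t)] = 1945 m/s.
Δv₁ = v_p − v_c1 = 298.3 m/s.
At r₂: circular v_c2 = √(μ/r₂) = 1084 m/s; transfer-apolune v_a = √[μ(2/r₂ − 1/a_t)] = 843.1 m/s.
Δv₂ = v_c2 − v_a = 241.0 m/s.
Total Δv = Δv₁ + Δv₂ = 539.3 m/s.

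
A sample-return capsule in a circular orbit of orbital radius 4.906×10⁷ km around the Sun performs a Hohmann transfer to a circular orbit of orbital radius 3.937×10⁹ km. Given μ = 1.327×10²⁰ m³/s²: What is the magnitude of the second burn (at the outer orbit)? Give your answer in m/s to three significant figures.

Δv ≈ 4890 m/s

r₁ = 4.906×10⁷ km = 4.906×10¹⁰ m.
r₂ = 3.937×10⁹ km = 3.937×10¹² m.
Transfer ellipse a_t = (r₁ + r₂)/2 = 1.993×10¹² m.
At r₁: circular v_c1 = √(μ/r₁) = 52010 m/s; transfer-perihelion v_p = √[μ(2/r₁ − 1/a_t)] = 73100 m/s.
At r₂: circular v_c2 = √(μ/r₂) = 5806 m/s; transfer-aphelion v_a = √[μ(2/r₂ − 1/a_t)] = 910.9 m/s.
Δv₂ = v_c2 − v_a = 4895 m/s.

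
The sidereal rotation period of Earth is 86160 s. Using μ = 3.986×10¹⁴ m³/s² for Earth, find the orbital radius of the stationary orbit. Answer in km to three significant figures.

A synchronous orbit has period T, so by Kepler's third law a = (μT²/4π²)^(1/3).
μT²/4π² = 3.986×10¹⁴ × (8.616×10⁴)² / 39.48 = 7.495×10²² m³.
a = 4.216×10⁷ m = 42163 km.

r_sync ≈ 42200 km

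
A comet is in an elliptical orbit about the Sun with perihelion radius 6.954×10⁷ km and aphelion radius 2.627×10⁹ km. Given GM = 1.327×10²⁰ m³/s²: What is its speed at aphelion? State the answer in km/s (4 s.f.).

v ≈ 1.614 km/s

Semi-major axis a = (r_p + r_a)/2 = 1.3483×10⁹ km = 1.348×10¹² m.
Vis-viva: v² = μ(2/r − 1/a) = 1.327×10²⁰ × (7.613×10⁻¹³ − 7.417×10⁻¹³) = 2.605×10⁶ m²/s².
v = 1614 m/s = 1.614 km/s.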